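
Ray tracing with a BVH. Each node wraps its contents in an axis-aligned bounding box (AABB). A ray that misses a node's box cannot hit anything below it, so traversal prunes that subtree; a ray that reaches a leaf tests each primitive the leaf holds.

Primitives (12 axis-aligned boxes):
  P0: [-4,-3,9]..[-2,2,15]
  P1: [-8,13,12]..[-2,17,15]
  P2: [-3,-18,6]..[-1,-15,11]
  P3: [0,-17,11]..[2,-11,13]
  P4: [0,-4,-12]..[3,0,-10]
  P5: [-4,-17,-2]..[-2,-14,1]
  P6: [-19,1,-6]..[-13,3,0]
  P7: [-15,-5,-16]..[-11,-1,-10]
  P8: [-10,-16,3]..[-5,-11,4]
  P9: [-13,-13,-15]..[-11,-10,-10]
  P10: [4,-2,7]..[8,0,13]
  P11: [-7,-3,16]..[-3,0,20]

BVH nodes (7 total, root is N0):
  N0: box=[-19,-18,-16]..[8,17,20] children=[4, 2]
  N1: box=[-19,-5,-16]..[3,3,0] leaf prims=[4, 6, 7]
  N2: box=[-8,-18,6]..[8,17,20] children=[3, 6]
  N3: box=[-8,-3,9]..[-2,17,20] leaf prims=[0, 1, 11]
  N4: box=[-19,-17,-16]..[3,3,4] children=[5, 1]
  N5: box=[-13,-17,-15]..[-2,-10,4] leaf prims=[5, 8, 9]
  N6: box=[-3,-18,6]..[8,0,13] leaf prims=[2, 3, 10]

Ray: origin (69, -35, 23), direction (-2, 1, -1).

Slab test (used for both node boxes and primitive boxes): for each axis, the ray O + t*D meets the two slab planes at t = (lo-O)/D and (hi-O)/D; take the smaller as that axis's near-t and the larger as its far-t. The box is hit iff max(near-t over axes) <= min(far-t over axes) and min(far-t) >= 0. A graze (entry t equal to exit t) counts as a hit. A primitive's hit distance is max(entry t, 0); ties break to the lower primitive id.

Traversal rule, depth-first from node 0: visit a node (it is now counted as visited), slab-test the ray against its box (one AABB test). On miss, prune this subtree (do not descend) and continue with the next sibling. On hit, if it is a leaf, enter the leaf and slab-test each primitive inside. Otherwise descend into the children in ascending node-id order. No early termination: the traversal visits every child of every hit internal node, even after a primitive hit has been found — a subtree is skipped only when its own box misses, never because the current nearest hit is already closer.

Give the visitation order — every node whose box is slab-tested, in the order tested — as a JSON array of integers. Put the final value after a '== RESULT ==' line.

Traverse from the root:
N0 x:[61/2,44] y:[17,52] z:[3,39] -> hit [61/2,39], descend [2, 4]
  N2 x:[61/2,77/2] y:[17,52] z:[3,17] -> miss, prune
  N4 x:[33,44] y:[18,38] z:[19,39] -> hit [33,38], descend [1, 5]
    N1 x:[33,44] y:[30,38] z:[23,39] -> hit [33,38] leaf, test {P4@t=33, P6(miss), P7(miss)}
    N5 x:[71/2,41] y:[18,25] z:[19,38] -> miss, prune

Visited [0, 2, 4, 1, 5]. Tests: 5 box, 1 leaf. Nearest: P4.

== RESULT ==
[0, 2, 4, 1, 5]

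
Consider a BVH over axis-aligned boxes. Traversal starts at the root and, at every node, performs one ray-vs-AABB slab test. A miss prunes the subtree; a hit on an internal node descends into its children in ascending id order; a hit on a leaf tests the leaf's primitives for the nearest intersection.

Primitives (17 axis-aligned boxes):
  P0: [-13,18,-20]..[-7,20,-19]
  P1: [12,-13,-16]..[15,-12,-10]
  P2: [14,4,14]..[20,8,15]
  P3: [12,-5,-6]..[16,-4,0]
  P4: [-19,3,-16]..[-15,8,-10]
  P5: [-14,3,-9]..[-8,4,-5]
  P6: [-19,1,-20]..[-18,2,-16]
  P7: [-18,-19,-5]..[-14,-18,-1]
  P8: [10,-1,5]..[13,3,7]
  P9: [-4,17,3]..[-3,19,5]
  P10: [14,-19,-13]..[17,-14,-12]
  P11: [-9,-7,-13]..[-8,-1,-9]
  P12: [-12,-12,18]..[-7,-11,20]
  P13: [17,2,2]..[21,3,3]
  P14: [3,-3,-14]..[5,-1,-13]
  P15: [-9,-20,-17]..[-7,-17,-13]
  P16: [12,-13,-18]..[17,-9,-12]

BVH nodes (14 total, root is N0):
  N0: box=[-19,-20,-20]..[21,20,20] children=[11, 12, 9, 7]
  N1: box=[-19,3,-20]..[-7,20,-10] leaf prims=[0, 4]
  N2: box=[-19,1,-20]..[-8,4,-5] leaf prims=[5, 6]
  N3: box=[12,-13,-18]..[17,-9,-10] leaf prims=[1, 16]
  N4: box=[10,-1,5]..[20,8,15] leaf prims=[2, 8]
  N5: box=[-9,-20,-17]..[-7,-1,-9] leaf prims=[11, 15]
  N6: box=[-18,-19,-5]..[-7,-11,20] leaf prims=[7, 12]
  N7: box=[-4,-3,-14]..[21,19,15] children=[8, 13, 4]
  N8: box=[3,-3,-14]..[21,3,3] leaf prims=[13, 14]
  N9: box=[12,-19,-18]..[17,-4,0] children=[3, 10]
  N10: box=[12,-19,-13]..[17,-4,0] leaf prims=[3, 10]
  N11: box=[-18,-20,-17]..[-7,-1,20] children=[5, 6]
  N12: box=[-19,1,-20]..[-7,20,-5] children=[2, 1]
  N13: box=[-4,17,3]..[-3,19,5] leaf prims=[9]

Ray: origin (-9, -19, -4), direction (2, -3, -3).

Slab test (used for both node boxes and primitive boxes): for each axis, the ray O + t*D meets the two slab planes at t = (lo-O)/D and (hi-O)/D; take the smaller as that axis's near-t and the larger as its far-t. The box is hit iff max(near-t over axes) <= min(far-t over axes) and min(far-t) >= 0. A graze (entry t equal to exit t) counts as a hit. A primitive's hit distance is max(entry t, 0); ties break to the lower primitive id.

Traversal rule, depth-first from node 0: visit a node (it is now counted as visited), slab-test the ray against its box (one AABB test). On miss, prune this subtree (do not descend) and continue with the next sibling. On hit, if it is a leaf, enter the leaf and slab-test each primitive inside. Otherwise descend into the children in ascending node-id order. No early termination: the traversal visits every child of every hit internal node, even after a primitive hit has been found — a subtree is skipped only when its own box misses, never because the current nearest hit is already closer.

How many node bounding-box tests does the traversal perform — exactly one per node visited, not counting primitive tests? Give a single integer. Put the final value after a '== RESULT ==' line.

Walk:
N0 x:[-5,15] y:[-13,1/3] z:[-8,16/3] -> hit [-5,1/3], descend [7, 9, 11, 12]
  N7 x:[5/2,15] y:[-38/3,-16/3] z:[-19/3,10/3] -> miss, prune
  N9 x:[21/2,13] y:[-5,0] z:[-4/3,14/3] -> miss, prune
  N11 x:[-9/2,1] y:[-6,1/3] z:[-8,13/3] -> hit [-9/2,1/3], descend [5, 6]
    N5 x:[0,1] y:[-6,1/3] z:[5/3,13/3] -> miss, prune
    N6 x:[-9/2,1] y:[-8/3,0] z:[-8,1/3] -> hit [-8/3,0] leaf, test {P7(miss), P12(miss)}
  N12 x:[-5,1] y:[-13,-20/3] z:[1/3,16/3] -> miss, prune

order=[0, 7, 9, 11, 5, 6, 12]  |boxes|=7  |leaves|=1  hit=miss

== RESULT ==
7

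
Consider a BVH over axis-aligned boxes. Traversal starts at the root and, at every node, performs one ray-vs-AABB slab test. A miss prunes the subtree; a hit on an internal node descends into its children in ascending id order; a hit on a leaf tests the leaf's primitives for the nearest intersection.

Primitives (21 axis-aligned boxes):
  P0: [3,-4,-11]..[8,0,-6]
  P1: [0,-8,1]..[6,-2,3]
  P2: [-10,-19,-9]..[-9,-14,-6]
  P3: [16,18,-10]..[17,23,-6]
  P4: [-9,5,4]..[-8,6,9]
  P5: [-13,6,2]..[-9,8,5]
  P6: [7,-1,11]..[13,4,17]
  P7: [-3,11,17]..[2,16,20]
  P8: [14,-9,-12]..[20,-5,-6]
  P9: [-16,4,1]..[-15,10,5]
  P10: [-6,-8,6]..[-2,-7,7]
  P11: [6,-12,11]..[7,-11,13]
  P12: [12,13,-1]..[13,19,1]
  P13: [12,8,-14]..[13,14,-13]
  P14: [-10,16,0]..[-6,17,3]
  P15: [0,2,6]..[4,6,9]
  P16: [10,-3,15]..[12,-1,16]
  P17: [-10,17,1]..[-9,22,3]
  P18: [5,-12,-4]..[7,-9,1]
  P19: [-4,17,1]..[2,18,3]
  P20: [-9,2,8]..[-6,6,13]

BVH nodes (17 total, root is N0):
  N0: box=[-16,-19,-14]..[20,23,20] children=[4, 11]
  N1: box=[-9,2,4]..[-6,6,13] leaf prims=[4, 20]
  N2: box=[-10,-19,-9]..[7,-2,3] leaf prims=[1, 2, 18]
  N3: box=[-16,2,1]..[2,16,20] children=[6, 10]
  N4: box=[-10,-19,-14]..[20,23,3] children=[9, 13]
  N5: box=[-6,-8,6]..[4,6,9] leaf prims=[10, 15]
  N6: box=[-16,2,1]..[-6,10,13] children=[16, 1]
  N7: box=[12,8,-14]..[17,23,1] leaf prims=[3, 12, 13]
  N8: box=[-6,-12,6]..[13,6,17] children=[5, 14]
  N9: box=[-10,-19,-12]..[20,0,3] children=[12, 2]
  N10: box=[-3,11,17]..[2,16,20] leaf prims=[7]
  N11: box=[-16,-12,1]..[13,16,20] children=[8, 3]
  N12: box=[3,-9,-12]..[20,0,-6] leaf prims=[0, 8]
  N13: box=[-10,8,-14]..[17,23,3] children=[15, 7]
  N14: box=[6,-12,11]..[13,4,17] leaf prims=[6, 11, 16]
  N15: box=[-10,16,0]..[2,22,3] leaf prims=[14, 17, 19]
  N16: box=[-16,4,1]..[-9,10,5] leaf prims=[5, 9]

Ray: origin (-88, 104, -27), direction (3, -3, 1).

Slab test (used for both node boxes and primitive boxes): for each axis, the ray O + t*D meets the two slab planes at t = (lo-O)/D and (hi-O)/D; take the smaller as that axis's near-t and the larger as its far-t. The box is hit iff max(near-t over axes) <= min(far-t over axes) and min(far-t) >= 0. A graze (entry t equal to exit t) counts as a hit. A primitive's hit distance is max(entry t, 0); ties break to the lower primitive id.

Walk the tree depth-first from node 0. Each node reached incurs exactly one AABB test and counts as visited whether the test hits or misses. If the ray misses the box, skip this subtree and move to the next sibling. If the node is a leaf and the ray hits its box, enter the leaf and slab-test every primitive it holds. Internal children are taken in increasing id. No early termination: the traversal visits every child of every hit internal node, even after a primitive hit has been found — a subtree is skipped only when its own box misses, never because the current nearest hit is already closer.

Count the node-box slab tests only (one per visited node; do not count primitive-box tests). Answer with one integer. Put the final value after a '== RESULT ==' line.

Trace the traversal:
N0 x:[24,36] y:[27,41] z:[13,47] -> hit [27,36], descend [4, 11]
  N4 x:[26,36] y:[27,41] z:[13,30] -> hit [27,30], descend [9, 13]
    N9 x:[26,36] y:[104/3,41] z:[15,30] -> miss, prune
    N13 x:[26,35] y:[27,32] z:[13,30] -> hit [27,30], descend [7, 15]
      N7 x:[100/3,35] y:[27,32] z:[13,28] -> miss, prune
      N15 x:[26,30] y:[82/3,88/3] z:[27,30] -> hit [82/3,88/3] leaf, test {P14(miss), P17(miss), P19@t=86/3}
  N11 x:[24,101/3] y:[88/3,116/3] z:[28,47] -> hit [88/3,101/3], descend [3, 8]
    N3 x:[24,30] y:[88/3,34] z:[28,47] -> hit [88/3,30], descend [6, 10]
      N6 x:[24,82/3] y:[94/3,34] z:[28,40] -> miss, prune
      N10 x:[85/3,30] y:[88/3,31] z:[44,47] -> miss, prune
    N8 x:[82/3,101/3] y:[98/3,116/3] z:[33,44] -> hit [33,101/3], descend [5, 14]
      N5 x:[82/3,92/3] y:[98/3,112/3] z:[33,36] -> miss, prune
      N14 x:[94/3,101/3] y:[100/3,116/3] z:[38,44] -> miss, prune

Visited [0, 4, 9, 13, 7, 15, 11, 3, 6, 10, 8, 5, 14]. Tests: 13 box, 1 leaf. Nearest: P19.

== RESULT ==
13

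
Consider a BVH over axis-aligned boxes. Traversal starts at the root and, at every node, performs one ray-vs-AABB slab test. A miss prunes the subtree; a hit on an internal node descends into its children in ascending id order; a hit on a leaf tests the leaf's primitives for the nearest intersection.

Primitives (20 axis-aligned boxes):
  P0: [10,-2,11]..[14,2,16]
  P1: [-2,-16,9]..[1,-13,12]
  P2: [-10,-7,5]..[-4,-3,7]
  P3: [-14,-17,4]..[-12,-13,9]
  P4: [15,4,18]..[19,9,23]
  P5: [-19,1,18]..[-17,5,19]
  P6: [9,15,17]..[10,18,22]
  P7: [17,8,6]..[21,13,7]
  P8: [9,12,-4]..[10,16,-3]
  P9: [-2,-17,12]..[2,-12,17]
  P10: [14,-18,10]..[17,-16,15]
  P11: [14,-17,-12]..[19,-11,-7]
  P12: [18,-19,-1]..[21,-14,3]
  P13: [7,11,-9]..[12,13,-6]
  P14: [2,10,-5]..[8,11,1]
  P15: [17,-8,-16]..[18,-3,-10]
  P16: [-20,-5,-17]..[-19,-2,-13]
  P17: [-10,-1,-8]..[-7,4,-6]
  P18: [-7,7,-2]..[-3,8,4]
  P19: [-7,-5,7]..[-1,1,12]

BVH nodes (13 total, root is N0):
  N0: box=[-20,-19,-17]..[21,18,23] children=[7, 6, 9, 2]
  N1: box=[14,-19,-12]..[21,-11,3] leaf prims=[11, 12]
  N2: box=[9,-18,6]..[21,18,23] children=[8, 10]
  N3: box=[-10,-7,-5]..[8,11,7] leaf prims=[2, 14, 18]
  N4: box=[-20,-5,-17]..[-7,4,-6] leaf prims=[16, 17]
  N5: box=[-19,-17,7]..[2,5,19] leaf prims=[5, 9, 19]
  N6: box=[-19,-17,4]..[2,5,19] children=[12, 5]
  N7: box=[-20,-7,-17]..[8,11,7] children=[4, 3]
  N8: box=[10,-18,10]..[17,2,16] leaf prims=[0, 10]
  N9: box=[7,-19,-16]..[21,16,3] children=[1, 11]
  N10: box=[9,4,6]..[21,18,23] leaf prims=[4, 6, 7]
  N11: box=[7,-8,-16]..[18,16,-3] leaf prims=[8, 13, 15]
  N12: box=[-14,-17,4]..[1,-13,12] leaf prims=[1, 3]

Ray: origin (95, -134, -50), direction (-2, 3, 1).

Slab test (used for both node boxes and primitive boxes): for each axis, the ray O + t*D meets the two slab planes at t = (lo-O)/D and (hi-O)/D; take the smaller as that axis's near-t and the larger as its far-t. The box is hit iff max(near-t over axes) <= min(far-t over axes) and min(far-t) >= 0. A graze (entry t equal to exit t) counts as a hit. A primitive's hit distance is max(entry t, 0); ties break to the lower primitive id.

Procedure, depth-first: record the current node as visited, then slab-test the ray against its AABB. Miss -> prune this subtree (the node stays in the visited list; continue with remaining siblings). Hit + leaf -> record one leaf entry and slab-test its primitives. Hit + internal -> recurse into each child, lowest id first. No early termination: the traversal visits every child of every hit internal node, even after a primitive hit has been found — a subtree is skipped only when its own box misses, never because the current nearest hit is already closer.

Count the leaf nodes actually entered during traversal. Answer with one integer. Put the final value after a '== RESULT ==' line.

Walk:
N0 x:[37,115/2] y:[115/3,152/3] z:[33,73] -> hit [115/3,152/3], descend [2, 6, 7, 9]
  N2 x:[37,43] y:[116/3,152/3] z:[56,73] -> miss, prune
  N6 x:[93/2,57] y:[39,139/3] z:[54,69] -> miss, prune
  N7 x:[87/2,115/2] y:[127/3,145/3] z:[33,57] -> hit [87/2,145/3], descend [3, 4]
    N3 x:[87/2,105/2] y:[127/3,145/3] z:[45,57] -> hit [45,145/3] leaf, test {P2(miss), P14(miss), P18(miss)}
    N4 x:[51,115/2] y:[43,46] z:[33,44] -> miss, prune
  N9 x:[37,44] y:[115/3,50] z:[34,53] -> hit [115/3,44], descend [1, 11]
    N1 x:[37,81/2] y:[115/3,41] z:[38,53] -> hit [115/3,81/2] leaf, test {P11@t=39, P12(miss)}
    N11 x:[77/2,44] y:[42,50] z:[34,47] -> hit [42,44] leaf, test {P8(miss), P13(miss), P15(miss)}

order=[0, 2, 6, 7, 3, 4, 9, 1, 11]  |boxes|=9  |leaves|=3  hit=P11

== RESULT ==
3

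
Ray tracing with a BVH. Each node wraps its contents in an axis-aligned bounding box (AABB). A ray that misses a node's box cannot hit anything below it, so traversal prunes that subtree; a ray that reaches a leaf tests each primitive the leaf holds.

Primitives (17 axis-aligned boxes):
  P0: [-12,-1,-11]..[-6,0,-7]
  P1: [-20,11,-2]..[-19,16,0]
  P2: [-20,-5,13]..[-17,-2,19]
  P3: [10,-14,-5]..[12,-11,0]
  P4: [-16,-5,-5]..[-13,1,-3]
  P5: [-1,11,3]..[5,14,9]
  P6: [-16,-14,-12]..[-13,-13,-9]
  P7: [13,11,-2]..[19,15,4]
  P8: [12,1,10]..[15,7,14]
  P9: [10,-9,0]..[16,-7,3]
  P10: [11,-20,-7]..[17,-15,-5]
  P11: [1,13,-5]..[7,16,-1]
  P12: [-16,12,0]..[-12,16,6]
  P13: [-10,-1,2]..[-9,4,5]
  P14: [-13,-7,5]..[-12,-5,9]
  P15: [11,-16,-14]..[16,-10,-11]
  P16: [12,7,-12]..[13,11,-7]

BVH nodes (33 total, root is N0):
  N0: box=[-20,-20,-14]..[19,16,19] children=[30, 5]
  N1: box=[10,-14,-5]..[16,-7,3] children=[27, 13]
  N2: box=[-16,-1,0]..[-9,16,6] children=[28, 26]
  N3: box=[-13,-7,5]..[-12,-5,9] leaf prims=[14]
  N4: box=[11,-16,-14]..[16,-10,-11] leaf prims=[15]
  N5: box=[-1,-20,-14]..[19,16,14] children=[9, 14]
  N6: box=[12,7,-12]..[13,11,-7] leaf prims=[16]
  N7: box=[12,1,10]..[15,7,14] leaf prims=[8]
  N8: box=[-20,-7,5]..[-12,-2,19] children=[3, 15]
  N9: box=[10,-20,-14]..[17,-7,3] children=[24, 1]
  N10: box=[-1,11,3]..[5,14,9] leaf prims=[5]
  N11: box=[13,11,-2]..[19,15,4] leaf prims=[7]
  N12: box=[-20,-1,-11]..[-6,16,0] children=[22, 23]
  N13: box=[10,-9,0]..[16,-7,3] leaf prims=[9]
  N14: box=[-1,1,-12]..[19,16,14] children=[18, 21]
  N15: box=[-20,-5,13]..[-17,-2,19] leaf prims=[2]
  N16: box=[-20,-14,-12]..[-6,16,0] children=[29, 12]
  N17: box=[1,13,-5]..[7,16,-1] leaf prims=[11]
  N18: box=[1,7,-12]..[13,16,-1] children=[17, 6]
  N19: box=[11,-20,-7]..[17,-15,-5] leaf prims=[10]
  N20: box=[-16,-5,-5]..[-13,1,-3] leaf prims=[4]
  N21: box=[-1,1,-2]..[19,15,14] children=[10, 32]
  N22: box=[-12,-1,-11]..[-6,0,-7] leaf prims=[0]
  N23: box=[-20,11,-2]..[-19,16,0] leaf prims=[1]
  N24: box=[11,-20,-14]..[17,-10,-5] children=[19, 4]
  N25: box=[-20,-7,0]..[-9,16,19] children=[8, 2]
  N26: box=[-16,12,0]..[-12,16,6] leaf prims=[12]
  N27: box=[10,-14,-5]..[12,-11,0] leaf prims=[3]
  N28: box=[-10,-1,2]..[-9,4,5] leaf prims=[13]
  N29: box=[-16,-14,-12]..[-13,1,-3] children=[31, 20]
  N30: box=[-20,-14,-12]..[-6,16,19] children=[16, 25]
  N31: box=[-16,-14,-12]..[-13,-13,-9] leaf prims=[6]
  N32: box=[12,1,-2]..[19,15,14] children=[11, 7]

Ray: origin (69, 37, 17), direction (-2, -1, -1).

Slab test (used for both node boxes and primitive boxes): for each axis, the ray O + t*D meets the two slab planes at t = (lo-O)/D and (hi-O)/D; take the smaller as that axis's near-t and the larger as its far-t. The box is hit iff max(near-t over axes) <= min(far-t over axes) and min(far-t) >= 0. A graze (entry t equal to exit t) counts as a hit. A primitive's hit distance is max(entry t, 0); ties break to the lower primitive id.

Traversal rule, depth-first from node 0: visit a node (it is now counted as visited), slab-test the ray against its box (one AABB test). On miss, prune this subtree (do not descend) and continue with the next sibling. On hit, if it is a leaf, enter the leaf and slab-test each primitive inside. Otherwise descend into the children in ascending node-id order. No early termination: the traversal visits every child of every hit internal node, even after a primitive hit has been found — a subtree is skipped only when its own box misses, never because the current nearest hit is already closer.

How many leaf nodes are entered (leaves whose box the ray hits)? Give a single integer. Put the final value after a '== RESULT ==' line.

Trace the traversal:
N0 x:[25,89/2] y:[21,57] z:[-2,31] -> hit [25,31], descend [5, 30]
  N5 x:[25,35] y:[21,57] z:[3,31] -> hit [25,31], descend [9, 14]
    N9 x:[26,59/2] y:[44,57] z:[14,31] -> miss, prune
    N14 x:[25,35] y:[21,36] z:[3,29] -> hit [25,29], descend [18, 21]
      N18 x:[28,34] y:[21,30] z:[18,29] -> hit [28,29], descend [6, 17]
        N6 x:[28,57/2] y:[26,30] z:[24,29] -> hit [28,57/2] leaf, test {P16@t=28}
        N17 x:[31,34] y:[21,24] z:[18,22] -> miss, prune
      N21 x:[25,35] y:[22,36] z:[3,19] -> miss, prune
  N30 x:[75/2,89/2] y:[21,51] z:[-2,29] -> miss, prune

Summary -> nodes [0, 5, 9, 14, 18, 6, 17, 21, 30]; box-tests=9; leaf-entries=1; first=P16

== RESULT ==
1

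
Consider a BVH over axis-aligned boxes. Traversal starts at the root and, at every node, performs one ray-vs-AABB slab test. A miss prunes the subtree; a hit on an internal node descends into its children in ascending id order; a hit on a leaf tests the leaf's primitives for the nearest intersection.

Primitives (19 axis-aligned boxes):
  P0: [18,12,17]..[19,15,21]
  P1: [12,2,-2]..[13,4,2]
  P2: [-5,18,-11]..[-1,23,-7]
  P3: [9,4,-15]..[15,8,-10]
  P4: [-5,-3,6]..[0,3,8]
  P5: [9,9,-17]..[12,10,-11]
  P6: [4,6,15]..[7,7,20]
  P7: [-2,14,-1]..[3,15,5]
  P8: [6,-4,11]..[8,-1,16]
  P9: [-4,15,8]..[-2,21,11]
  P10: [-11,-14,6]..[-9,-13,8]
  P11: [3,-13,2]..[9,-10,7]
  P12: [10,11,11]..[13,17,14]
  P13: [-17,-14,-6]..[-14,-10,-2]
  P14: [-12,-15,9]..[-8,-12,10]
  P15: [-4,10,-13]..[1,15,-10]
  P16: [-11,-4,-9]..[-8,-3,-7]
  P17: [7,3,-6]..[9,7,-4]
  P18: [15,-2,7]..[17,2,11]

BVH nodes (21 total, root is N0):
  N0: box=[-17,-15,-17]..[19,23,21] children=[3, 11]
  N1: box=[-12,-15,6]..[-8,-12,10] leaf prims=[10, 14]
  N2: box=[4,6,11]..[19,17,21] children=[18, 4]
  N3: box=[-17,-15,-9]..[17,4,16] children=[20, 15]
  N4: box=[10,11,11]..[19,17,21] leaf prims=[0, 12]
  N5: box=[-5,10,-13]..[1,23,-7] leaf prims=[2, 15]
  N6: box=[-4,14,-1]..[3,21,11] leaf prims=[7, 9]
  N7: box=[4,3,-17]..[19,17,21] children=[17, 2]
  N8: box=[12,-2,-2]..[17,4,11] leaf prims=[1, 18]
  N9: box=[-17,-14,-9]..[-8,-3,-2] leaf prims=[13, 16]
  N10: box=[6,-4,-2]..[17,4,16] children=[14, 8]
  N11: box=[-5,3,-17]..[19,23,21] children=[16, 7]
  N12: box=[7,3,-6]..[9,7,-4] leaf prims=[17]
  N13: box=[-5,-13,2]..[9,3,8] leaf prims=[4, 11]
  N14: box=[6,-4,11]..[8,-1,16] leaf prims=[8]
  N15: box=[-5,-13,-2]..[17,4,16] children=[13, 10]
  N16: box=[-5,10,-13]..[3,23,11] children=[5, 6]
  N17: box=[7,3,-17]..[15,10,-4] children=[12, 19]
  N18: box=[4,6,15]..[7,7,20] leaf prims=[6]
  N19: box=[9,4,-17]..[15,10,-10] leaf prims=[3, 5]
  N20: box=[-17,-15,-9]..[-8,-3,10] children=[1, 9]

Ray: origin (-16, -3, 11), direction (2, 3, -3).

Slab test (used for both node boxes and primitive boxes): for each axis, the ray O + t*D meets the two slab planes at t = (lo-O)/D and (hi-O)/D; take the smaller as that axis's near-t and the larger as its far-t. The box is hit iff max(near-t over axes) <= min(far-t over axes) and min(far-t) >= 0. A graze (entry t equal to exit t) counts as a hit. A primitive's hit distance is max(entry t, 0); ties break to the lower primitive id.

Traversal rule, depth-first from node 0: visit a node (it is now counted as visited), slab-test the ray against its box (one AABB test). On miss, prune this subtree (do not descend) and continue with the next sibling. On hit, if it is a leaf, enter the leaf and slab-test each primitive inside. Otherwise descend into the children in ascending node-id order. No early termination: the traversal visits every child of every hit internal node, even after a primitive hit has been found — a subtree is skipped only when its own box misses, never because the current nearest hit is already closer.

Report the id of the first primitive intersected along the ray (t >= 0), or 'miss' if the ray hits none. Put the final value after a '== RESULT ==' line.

Traverse from the root:
N0 x:[-1/2,35/2] y:[-4,26/3] z:[-10/3,28/3] -> hit [-1/2,26/3], descend [3, 11]
  N3 x:[-1/2,33/2] y:[-4,7/3] z:[-5/3,20/3] -> hit [-1/2,7/3], descend [15, 20]
    N15 x:[11/2,33/2] y:[-10/3,7/3] z:[-5/3,13/3] -> miss, prune
    N20 x:[-1/2,4] y:[-4,0] z:[1/3,20/3] -> miss, prune
  N11 x:[11/2,35/2] y:[2,26/3] z:[-10/3,28/3] -> hit [11/2,26/3], descend [7, 16]
    N7 x:[10,35/2] y:[2,20/3] z:[-10/3,28/3] -> miss, prune
    N16 x:[11/2,19/2] y:[13/3,26/3] z:[0,8] -> hit [11/2,8], descend [5, 6]
      N5 x:[11/2,17/2] y:[13/3,26/3] z:[6,8] -> hit [6,8] leaf, test {P2@t=7, P15(miss)}
      N6 x:[6,19/2] y:[17/3,8] z:[0,4] -> miss, prune

order=[0, 3, 15, 20, 11, 7, 16, 5, 6]  |boxes|=9  |leaves|=1  hit=P2

== RESULT ==
2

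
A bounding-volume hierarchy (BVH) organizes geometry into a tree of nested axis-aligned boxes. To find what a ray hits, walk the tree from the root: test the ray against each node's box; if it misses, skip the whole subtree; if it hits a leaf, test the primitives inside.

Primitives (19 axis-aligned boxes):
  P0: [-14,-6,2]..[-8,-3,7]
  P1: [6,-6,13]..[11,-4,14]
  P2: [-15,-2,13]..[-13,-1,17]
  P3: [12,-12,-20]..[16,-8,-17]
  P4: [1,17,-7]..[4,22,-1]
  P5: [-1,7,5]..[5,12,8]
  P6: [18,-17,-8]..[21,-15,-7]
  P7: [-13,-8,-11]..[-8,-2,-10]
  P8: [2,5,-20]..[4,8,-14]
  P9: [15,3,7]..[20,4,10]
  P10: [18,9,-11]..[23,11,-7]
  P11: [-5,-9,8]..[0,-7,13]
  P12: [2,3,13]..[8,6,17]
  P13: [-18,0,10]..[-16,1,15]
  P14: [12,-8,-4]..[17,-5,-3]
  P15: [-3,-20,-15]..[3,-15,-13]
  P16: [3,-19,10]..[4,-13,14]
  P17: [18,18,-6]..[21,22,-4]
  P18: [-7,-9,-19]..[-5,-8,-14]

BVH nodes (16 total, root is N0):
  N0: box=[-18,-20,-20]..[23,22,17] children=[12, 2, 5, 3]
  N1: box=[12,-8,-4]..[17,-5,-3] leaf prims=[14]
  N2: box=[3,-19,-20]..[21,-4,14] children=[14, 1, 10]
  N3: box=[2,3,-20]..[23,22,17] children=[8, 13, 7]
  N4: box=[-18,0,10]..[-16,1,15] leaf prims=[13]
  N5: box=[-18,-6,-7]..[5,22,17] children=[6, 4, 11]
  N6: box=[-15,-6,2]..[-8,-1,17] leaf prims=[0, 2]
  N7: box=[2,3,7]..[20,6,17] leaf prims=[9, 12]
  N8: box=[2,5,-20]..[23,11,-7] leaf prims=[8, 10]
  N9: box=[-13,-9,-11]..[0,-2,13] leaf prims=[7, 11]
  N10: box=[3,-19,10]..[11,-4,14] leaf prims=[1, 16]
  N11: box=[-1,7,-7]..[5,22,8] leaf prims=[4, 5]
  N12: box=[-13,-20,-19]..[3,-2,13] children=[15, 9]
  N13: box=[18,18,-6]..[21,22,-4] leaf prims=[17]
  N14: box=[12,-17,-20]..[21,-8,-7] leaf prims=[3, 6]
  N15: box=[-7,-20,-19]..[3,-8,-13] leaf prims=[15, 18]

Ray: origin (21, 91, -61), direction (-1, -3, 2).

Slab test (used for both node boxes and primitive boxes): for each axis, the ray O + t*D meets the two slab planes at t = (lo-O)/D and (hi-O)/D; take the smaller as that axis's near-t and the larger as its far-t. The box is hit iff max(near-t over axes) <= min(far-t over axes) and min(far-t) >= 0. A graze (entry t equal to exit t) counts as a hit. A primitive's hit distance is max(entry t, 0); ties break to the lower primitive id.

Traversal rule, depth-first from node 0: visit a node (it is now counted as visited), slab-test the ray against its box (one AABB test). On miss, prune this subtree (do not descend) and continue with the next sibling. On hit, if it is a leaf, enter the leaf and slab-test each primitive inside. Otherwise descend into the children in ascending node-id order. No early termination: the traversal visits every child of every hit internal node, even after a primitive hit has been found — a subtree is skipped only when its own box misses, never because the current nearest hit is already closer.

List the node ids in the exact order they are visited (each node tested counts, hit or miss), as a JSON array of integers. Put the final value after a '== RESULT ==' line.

Walk:
N0 x:[-2,39] y:[23,37] z:[41/2,39] -> hit [23,37], descend [2, 3, 5, 12]
  N2 x:[0,18] y:[95/3,110/3] z:[41/2,75/2] -> miss, prune
  N3 x:[-2,19] y:[23,88/3] z:[41/2,39] -> miss, prune
  N5 x:[16,39] y:[23,97/3] z:[27,39] -> hit [27,97/3], descend [4, 6, 11]
    N4 x:[37,39] y:[30,91/3] z:[71/2,38] -> miss, prune
    N6 x:[29,36] y:[92/3,97/3] z:[63/2,39] -> hit [63/2,97/3] leaf, test {P0@t=63/2, P2(miss)}
    N11 x:[16,22] y:[23,28] z:[27,69/2] -> miss, prune
  N12 x:[18,34] y:[31,37] z:[21,37] -> hit [31,34], descend [9, 15]
    N9 x:[21,34] y:[31,100/3] z:[25,37] -> hit [31,100/3] leaf, test {P7(miss), P11(miss)}
    N15 x:[18,28] y:[33,37] z:[21,24] -> miss, prune

Visited [0, 2, 3, 5, 4, 6, 11, 12, 9, 15]. Tests: 10 box, 2 leaf. Nearest: P0.

== RESULT ==
[0, 2, 3, 5, 4, 6, 11, 12, 9, 15]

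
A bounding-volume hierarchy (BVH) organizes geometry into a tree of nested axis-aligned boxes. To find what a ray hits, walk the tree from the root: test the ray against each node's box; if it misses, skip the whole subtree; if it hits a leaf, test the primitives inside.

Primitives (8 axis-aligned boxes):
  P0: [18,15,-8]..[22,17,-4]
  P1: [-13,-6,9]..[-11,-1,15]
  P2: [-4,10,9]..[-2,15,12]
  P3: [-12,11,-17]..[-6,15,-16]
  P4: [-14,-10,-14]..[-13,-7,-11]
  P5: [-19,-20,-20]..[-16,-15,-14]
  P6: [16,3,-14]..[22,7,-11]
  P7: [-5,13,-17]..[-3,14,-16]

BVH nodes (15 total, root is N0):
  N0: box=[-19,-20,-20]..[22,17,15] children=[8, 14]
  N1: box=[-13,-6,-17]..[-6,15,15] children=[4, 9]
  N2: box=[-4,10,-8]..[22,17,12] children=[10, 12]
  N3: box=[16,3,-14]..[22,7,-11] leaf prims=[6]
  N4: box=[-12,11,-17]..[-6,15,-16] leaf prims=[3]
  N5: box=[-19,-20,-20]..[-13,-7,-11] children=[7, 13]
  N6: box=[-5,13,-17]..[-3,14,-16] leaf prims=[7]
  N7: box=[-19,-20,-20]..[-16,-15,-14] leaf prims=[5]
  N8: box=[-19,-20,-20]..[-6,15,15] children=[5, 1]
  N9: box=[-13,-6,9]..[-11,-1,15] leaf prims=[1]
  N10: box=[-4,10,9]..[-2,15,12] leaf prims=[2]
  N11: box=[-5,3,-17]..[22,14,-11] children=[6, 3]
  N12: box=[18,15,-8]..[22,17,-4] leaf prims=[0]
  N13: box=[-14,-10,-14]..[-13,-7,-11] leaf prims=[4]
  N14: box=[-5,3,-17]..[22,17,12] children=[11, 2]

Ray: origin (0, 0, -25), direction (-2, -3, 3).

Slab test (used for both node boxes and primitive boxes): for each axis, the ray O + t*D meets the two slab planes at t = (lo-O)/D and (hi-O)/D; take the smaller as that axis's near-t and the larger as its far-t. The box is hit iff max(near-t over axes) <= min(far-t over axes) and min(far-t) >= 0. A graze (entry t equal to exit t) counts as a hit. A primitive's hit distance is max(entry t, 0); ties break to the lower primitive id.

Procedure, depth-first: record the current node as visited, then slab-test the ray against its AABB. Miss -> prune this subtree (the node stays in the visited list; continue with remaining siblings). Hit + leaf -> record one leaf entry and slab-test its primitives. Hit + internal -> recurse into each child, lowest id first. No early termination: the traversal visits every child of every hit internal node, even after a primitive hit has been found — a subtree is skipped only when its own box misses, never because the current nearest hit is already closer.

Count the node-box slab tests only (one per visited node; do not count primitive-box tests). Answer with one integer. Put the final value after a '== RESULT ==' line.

Trace the traversal:
N0 x:[-11,19/2] y:[-17/3,20/3] z:[5/3,40/3] -> hit [5/3,20/3], descend [8, 14]
  N8 x:[3,19/2] y:[-5,20/3] z:[5/3,40/3] -> hit [3,20/3], descend [1, 5]
    N1 x:[3,13/2] y:[-5,2] z:[8/3,40/3] -> miss, prune
    N5 x:[13/2,19/2] y:[7/3,20/3] z:[5/3,14/3] -> miss, prune
  N14 x:[-11,5/2] y:[-17/3,-1] z:[8/3,37/3] -> miss, prune

Summary -> nodes [0, 8, 1, 5, 14]; box-tests=5; leaf-entries=0; first=miss

== RESULT ==
5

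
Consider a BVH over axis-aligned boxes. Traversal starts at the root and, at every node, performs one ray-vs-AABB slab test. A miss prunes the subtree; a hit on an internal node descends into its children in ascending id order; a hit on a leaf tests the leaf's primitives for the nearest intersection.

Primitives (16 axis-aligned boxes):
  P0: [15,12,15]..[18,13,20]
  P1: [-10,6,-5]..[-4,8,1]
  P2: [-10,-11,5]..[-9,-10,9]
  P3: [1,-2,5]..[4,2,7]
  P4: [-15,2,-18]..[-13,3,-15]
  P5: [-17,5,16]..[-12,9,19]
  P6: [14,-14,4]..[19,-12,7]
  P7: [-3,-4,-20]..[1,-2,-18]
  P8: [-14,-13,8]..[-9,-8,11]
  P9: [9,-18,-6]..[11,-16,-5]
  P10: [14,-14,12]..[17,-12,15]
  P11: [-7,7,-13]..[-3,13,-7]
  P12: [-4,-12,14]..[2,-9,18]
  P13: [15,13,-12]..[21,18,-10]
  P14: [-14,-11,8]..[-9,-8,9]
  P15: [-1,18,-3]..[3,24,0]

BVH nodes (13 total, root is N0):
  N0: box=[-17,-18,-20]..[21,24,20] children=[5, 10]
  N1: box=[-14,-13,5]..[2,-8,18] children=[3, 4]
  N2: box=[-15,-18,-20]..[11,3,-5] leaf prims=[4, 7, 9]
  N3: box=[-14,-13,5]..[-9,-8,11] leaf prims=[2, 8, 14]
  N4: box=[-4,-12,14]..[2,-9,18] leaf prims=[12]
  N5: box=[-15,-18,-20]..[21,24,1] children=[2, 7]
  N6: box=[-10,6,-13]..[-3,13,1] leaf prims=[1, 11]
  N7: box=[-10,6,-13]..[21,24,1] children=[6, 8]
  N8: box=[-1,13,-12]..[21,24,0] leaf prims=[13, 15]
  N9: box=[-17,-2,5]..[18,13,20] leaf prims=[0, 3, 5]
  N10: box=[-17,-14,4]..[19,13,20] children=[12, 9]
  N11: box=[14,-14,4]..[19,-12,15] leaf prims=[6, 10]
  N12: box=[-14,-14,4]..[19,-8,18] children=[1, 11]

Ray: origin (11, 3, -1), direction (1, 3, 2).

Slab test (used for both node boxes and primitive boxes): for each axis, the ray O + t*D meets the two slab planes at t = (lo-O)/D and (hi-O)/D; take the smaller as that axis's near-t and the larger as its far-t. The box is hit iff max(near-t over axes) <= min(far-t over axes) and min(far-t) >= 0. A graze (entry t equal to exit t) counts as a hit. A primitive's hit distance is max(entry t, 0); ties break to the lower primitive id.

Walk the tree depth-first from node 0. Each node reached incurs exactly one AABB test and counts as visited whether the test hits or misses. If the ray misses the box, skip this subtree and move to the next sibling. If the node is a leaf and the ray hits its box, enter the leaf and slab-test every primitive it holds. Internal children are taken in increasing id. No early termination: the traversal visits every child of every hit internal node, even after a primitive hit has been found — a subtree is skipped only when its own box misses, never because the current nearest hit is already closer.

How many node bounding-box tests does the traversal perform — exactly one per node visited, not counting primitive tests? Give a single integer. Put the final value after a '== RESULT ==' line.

Walk:
N0 x:[-28,10] y:[-7,7] z:[-19/2,21/2] -> hit [-7,7], descend [5, 10]
  N5 x:[-26,10] y:[-7,7] z:[-19/2,1] -> hit [-7,1], descend [2, 7]
    N2 x:[-26,0] y:[-7,0] z:[-19/2,-2] -> miss, prune
    N7 x:[-21,10] y:[1,7] z:[-6,1] -> hit [1,1], descend [6, 8]
      N6 x:[-21,-14] y:[1,10/3] z:[-6,1] -> miss, prune
      N8 x:[-12,10] y:[10/3,7] z:[-11/2,1/2] -> miss, prune
  N10 x:[-28,8] y:[-17/3,10/3] z:[5/2,21/2] -> hit [5/2,10/3], descend [9, 12]
    N9 x:[-28,7] y:[-5/3,10/3] z:[3,21/2] -> hit [3,10/3] leaf, test {P0(miss), P3(miss), P5(miss)}
    N12 x:[-25,8] y:[-17/3,-11/3] z:[5/2,19/2] -> miss, prune

Summary -> nodes [0, 5, 2, 7, 6, 8, 10, 9, 12]; box-tests=9; leaf-entries=1; first=miss

== RESULT ==
9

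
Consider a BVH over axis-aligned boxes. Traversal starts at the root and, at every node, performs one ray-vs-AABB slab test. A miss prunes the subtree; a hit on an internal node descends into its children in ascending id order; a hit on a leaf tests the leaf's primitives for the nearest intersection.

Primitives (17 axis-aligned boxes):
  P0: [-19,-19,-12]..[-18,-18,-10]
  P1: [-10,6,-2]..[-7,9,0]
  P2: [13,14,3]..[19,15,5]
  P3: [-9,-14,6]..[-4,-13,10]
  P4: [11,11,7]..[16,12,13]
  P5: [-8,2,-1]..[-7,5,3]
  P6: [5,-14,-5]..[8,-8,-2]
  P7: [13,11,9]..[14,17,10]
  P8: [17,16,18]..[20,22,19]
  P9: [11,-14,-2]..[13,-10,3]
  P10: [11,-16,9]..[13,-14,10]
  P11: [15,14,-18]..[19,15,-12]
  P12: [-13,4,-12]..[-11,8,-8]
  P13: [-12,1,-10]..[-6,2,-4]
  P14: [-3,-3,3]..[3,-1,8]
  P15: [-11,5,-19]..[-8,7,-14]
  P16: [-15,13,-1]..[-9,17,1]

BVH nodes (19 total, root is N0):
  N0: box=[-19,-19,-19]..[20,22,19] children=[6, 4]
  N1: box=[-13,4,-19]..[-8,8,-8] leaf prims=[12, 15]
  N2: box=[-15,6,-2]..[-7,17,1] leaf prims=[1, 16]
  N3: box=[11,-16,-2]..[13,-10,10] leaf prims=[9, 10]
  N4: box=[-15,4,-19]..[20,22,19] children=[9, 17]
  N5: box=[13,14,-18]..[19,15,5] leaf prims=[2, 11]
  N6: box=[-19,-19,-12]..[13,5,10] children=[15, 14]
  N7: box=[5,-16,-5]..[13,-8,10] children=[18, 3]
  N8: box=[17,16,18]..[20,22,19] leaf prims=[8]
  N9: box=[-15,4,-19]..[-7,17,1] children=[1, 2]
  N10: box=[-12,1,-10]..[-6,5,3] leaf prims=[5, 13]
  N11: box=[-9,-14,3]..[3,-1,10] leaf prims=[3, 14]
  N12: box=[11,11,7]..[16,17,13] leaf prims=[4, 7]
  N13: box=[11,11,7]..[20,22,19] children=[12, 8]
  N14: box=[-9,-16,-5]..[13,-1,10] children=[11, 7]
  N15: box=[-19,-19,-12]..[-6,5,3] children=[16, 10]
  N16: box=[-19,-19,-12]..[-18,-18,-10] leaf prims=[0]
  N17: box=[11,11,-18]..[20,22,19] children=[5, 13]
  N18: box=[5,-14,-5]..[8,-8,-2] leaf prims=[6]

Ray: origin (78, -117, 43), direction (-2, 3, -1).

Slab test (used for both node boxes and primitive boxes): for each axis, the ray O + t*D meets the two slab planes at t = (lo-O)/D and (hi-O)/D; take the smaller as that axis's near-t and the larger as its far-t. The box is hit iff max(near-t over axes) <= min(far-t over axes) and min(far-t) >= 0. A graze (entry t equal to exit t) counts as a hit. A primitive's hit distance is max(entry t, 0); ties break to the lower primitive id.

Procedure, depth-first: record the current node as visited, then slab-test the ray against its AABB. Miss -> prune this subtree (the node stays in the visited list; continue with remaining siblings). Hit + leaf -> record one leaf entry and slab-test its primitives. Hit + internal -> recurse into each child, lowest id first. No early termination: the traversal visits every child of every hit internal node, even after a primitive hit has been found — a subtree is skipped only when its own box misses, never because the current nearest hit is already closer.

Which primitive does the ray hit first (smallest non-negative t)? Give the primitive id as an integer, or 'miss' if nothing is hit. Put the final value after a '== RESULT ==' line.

Trace the traversal:
N0 x:[29,97/2] y:[98/3,139/3] z:[24,62] -> hit [98/3,139/3], descend [4, 6]
  N4 x:[29,93/2] y:[121/3,139/3] z:[24,62] -> hit [121/3,139/3], descend [9, 17]
    N9 x:[85/2,93/2] y:[121/3,134/3] z:[42,62] -> hit [85/2,134/3], descend [1, 2]
      N1 x:[43,91/2] y:[121/3,125/3] z:[51,62] -> miss, prune
      N2 x:[85/2,93/2] y:[41,134/3] z:[42,45] -> hit [85/2,134/3] leaf, test {P1(miss), P16@t=87/2}
    N17 x:[29,67/2] y:[128/3,139/3] z:[24,61] -> miss, prune
  N6 x:[65/2,97/2] y:[98/3,122/3] z:[33,55] -> hit [33,122/3], descend [14, 15]
    N14 x:[65/2,87/2] y:[101/3,116/3] z:[33,48] -> hit [101/3,116/3], descend [7, 11]
      N7 x:[65/2,73/2] y:[101/3,109/3] z:[33,48] -> hit [101/3,109/3], descend [3, 18]
        N3 x:[65/2,67/2] y:[101/3,107/3] z:[33,45] -> miss, prune
        N18 x:[35,73/2] y:[103/3,109/3] z:[45,48] -> miss, prune
      N11 x:[75/2,87/2] y:[103/3,116/3] z:[33,40] -> hit [75/2,116/3] leaf, test {P3(miss), P14@t=38}
    N15 x:[42,97/2] y:[98/3,122/3] z:[40,55] -> miss, prune

Summary -> nodes [0, 4, 9, 1, 2, 17, 6, 14, 7, 3, 18, 11, 15]; box-tests=13; leaf-entries=2; first=P14

== RESULT ==
14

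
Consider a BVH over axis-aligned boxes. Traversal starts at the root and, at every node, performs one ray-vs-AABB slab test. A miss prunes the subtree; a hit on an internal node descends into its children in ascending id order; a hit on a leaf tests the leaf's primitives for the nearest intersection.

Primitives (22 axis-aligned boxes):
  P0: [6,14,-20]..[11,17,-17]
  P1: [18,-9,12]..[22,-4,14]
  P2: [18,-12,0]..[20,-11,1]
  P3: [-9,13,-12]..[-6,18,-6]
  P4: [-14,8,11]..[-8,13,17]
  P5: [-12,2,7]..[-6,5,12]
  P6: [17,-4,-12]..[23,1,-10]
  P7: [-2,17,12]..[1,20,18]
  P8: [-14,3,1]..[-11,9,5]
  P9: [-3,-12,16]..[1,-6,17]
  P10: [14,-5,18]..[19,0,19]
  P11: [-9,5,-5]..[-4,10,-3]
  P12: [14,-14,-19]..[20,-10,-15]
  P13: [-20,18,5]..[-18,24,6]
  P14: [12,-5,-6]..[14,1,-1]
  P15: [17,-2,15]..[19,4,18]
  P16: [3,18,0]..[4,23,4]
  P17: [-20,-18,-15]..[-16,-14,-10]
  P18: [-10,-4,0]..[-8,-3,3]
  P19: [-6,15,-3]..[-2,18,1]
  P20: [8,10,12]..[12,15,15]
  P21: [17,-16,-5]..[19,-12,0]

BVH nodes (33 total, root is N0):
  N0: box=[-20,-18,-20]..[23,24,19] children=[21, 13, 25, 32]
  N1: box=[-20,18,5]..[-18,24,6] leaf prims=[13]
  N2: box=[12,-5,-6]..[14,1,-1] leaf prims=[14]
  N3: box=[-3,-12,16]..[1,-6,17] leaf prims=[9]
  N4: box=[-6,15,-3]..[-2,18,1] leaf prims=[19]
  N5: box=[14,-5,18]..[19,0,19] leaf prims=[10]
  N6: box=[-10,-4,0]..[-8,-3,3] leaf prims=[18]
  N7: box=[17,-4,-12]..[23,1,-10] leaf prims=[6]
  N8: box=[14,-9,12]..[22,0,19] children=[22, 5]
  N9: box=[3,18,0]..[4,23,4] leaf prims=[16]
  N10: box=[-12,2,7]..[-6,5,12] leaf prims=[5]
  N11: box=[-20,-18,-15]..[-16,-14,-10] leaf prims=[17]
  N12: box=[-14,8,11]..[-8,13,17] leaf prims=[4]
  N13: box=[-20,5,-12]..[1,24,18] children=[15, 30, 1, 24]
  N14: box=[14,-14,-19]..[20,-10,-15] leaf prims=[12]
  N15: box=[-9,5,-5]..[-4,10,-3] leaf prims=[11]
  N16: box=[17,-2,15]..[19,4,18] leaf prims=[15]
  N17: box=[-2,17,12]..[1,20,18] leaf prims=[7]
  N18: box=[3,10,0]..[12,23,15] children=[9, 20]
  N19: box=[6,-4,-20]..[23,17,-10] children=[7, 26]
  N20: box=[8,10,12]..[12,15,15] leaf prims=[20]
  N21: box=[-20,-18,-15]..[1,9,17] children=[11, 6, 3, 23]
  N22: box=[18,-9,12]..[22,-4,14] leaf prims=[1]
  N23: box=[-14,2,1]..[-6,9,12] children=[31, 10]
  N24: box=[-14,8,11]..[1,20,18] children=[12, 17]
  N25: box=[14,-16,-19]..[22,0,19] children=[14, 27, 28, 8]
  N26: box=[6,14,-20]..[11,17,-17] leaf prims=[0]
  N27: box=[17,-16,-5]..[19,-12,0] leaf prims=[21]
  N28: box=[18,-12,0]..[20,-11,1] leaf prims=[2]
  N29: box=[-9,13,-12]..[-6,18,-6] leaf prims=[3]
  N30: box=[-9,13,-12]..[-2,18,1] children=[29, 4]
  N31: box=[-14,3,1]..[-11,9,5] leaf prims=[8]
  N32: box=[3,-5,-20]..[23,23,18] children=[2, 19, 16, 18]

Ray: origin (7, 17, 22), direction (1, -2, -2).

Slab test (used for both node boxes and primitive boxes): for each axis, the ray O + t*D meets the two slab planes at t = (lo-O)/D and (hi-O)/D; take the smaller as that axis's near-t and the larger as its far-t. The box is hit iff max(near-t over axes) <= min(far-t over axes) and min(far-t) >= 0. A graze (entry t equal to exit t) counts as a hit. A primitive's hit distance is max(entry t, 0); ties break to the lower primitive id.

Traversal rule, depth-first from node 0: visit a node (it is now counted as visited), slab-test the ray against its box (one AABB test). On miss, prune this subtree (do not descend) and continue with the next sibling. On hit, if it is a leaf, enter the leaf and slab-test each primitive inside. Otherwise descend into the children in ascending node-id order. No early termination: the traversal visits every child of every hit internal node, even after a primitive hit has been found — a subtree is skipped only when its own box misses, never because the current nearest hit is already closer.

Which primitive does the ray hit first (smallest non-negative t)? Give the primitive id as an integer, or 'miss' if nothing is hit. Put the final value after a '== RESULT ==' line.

Trace the traversal:
N0 x:[-27,16] y:[-7/2,35/2] z:[3/2,21] -> hit [3/2,16], descend [13, 21, 25, 32]
  N13 x:[-27,-6] y:[-7/2,6] z:[2,17] -> miss, prune
  N21 x:[-27,-6] y:[4,35/2] z:[5/2,37/2] -> miss, prune
  N25 x:[7,15] y:[17/2,33/2] z:[3/2,41/2] -> hit [17/2,15], descend [8, 14, 27, 28]
    N8 x:[7,15] y:[17/2,13] z:[3/2,5] -> miss, prune
    N14 x:[7,13] y:[27/2,31/2] z:[37/2,41/2] -> miss, prune
    N27 x:[10,12] y:[29/2,33/2] z:[11,27/2] -> miss, prune
    N28 x:[11,13] y:[14,29/2] z:[21/2,11] -> miss, prune
  N32 x:[-4,16] y:[-3,11] z:[2,21] -> hit [2,11], descend [2, 16, 18, 19]
    N2 x:[5,7] y:[8,11] z:[23/2,14] -> miss, prune
    N16 x:[10,12] y:[13/2,19/2] z:[2,7/2] -> miss, prune
    N18 x:[-4,5] y:[-3,7/2] z:[7/2,11] -> hit [7/2,7/2], descend [9, 20]
      N9 x:[-4,-3] y:[-3,-1/2] z:[9,11] -> miss, prune
      N20 x:[1,5] y:[1,7/2] z:[7/2,5] -> hit [7/2,7/2] leaf, test {P20@t=7/2}
    N19 x:[-1,16] y:[0,21/2] z:[16,21] -> miss, prune

Visited [0, 13, 21, 25, 8, 14, 27, 28, 32, 2, 16, 18, 9, 20, 19]. Tests: 15 box, 1 leaf. Nearest: P20.

== RESULT ==
20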